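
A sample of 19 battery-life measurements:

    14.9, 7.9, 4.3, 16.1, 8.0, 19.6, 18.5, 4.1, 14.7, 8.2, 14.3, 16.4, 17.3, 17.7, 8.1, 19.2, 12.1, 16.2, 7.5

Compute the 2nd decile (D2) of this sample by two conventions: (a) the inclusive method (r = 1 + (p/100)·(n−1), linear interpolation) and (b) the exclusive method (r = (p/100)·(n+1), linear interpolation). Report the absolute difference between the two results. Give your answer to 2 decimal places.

Sorted: 4.1, 4.3, 7.5, 7.9, 8.0, 8.1, 8.2, 12.1, 14.3, 14.7, 14.9, 16.1, 16.2, 16.4, 17.3, 17.7, 18.5, 19.2, 19.6.
n = 19.
(a) r = 4.6; between ranks 4 (7.9) and 5 (8.0): 7.96.
(b) r = 4 → value at rank 4 = 7.9.
|7.96 − 7.9| = 0.06.

0.06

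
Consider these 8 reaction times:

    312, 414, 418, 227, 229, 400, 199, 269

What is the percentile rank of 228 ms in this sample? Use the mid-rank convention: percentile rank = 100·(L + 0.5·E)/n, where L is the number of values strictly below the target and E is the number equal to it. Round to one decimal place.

25.0

Sorted: 199, 227, 229, 269, 312, 400, 414, 418.
Count below 228: L = 2; count equal: E = 0; n = 8.
Percentile rank = 100·(2 + 0.5·0)/8 = 100·2/8 = 25.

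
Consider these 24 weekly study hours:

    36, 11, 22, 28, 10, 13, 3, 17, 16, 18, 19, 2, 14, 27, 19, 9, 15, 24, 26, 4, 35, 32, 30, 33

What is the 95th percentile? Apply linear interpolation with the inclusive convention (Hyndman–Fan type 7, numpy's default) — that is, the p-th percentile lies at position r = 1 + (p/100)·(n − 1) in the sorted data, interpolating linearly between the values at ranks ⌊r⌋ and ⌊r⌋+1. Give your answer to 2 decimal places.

34.70

Sorted: 2, 3, 4, 9, 10, 11, 13, 14, 15, 16, 17, 18, 19, 19, 22, 24, 26, 27, 28, 30, 32, 33, 35, 36.
n = 24.
r = 1 + (95/100)·(24 − 1) = 1 + 21.85 = 22.85.
Rank 22 is 33 and rank 23 is 35.
Interpolate: 33 + 0.85·(35 − 33) = 33 + 0.85·2 = 34.7.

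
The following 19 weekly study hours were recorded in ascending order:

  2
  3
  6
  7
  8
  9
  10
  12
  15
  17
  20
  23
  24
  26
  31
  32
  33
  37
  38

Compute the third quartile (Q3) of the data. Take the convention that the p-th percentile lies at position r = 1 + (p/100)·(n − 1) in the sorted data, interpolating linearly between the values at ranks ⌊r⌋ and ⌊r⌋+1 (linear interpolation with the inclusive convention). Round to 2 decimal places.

28.50

n = 19.
r = 1 + (75/100)·(19 − 1) = 1 + 13.5 = 14.5.
Rank 14 is 26 and rank 15 is 31.
Interpolate: 26 + 0.5·(31 − 26) = 26 + 0.5·5 = 28.5.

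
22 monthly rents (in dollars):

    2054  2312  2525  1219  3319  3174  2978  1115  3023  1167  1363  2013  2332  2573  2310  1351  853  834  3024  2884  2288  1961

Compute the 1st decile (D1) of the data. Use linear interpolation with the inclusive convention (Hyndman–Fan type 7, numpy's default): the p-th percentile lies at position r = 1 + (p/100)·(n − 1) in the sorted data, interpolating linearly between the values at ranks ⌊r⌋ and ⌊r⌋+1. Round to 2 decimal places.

1120.20

Sorted: 834, 853, 1115, 1167, 1219, 1351, 1363, 1961, 2013, 2054, 2288, 2310, 2312, 2332, 2525, 2573, 2884, 2978, 3023, 3024, 3174, 3319.
n = 22.
r = 1 + (10/100)·(22 − 1) = 1 + 2.1 = 3.1.
Rank 3 is 1115 and rank 4 is 1167.
Interpolate: 1115 + 0.1·(1167 − 1115) = 1115 + 0.1·52 = 1120.2.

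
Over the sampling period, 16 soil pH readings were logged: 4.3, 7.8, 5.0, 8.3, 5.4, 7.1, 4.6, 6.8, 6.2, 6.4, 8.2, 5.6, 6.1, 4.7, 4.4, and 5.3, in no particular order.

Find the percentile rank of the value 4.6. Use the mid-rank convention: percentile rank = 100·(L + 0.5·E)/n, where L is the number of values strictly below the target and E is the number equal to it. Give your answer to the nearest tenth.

Sorted: 4.3, 4.4, 4.6, 4.7, 5.0, 5.3, 5.4, 5.6, 6.1, 6.2, 6.4, 6.8, 7.1, 7.8, 8.2, 8.3.
Count below 4.6: L = 2; count equal: E = 1; n = 16.
Percentile rank = 100·(2 + 0.5·1)/16 = 100·2.5/16 = 15.62.

15.6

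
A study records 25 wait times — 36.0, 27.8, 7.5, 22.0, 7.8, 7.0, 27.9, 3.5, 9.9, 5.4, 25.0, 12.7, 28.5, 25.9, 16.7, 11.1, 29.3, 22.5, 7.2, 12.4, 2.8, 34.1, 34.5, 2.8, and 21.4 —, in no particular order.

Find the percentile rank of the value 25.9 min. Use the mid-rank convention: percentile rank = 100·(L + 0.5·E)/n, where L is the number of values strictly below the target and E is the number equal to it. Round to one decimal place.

Sorted: 2.8, 2.8, 3.5, 5.4, 7.0, 7.2, 7.5, 7.8, 9.9, 11.1, 12.4, 12.7, 16.7, 21.4, 22.0, 22.5, 25.0, 25.9, 27.8, 27.9, 28.5, 29.3, 34.1, 34.5, 36.0.
Count below 25.9: L = 17; count equal: E = 1; n = 25.
Percentile rank = 100·(17 + 0.5·1)/25 = 100·17.5/25 = 70.

70.0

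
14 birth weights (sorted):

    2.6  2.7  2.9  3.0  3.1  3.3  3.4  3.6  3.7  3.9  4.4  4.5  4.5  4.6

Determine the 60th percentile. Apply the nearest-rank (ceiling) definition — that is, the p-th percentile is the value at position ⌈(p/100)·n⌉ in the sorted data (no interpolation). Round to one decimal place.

n = 14.
Position = ⌈60/100 · 14⌉ = ⌈8.4⌉ = 9.
The value at rank 9 is 3.7.

3.7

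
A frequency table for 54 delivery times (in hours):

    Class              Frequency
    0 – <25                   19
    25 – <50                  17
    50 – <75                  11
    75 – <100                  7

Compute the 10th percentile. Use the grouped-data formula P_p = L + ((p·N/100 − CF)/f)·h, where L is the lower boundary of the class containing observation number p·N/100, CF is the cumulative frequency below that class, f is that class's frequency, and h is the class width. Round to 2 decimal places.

N = 54; target position k = 10/100 · 54 = 5.4.
Cumulative frequencies: 19, 36, 47, 54.
Observation 5.4 falls in the class 0 – <25.
L = 0, CF = 0, f = 19, h = 25.
P10 = 0 + ((5.4 − 0)/19)·25 = 0 + 7.10526 = 7.10526.

7.11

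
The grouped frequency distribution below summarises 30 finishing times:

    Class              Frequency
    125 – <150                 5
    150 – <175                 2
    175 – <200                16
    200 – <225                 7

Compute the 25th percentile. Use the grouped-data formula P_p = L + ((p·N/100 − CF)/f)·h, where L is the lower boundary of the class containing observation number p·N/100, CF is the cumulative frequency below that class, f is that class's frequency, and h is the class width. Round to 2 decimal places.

N = 30; target position k = 25/100 · 30 = 7.5.
Cumulative frequencies: 5, 7, 23, 30.
Observation 7.5 falls in the class 175 – <200.
L = 175, CF = 7, f = 16, h = 25.
P25 = 175 + ((7.5 − 7)/16)·25 = 175 + 0.78125 = 175.781.

175.78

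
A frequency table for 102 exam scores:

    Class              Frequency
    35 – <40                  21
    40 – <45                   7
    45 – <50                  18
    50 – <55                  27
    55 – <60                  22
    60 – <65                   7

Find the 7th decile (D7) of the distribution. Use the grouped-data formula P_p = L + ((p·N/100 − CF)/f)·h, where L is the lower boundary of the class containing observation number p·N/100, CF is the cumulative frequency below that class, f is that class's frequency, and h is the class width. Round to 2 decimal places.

54.70

N = 102; target position k = 70/100 · 102 = 71.4.
Cumulative frequencies: 21, 28, 46, 73, 95, 102.
Observation 71.4 falls in the class 50 – <55.
L = 50, CF = 46, f = 27, h = 5.
P70 = 50 + ((71.4 − 46)/27)·5 = 50 + 4.7037 = 54.7037.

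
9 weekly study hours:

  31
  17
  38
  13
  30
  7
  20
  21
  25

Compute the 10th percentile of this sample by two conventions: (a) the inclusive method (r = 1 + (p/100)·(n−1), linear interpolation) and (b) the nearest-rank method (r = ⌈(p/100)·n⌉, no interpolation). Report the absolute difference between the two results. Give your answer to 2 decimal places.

4.80

Sorted: 7, 13, 17, 20, 21, 25, 30, 31, 38.
n = 9.
(a) r = 1.8; between ranks 1 (7) and 2 (13): 11.8.
(b) the nearest-rank method: rank 1 → 7.
|11.8 − 7| = 4.8.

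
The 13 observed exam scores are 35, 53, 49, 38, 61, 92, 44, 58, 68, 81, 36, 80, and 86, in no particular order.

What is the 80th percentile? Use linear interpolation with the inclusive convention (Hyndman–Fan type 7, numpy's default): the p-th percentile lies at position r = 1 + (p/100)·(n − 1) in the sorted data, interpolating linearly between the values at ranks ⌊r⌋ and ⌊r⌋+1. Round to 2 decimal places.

Sorted: 35, 36, 38, 44, 49, 53, 58, 61, 68, 80, 81, 86, 92.
n = 13.
r = 1 + (80/100)·(13 − 1) = 1 + 9.6 = 10.6.
Rank 10 is 80 and rank 11 is 81.
Interpolate: 80 + 0.6·(81 − 80) = 80 + 0.6·1 = 80.6.

80.60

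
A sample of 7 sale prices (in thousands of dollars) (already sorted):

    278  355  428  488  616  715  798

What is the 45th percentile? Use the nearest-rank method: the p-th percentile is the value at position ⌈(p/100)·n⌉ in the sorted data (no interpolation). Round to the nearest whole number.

n = 7.
Position = ⌈45/100 · 7⌉ = ⌈3.15⌉ = 4.
The value at rank 4 is 488.

488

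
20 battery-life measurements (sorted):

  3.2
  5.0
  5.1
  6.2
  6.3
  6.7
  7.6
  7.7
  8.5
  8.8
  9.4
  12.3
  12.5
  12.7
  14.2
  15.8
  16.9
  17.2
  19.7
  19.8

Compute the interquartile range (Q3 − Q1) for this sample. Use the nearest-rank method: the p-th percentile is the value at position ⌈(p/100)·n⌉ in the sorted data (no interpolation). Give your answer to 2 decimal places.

n = 20.
P25: rank ⌈25/100·20⌉ = 5 → 6.3.
P75: rank ⌈75/100·20⌉ = 15 → 14.2.
Difference: 14.2 − 6.3 = 7.9.

7.90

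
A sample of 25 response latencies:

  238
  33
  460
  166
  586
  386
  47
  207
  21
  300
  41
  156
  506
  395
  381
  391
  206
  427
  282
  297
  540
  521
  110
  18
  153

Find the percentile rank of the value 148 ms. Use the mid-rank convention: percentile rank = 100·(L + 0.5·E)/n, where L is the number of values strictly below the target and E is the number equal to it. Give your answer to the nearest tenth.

24.0

Sorted: 18, 21, 33, 41, 47, 110, 153, 156, 166, 206, 207, 238, 282, 297, 300, 381, 386, 391, 395, 427, 460, 506, 521, 540, 586.
Count below 148: L = 6; count equal: E = 0; n = 25.
Percentile rank = 100·(6 + 0.5·0)/25 = 100·6/25 = 24.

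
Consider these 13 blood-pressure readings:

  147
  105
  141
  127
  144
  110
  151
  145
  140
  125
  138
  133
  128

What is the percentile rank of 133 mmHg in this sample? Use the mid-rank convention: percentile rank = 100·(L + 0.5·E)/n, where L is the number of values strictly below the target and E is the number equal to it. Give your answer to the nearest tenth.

Sorted: 105, 110, 125, 127, 128, 133, 138, 140, 141, 144, 145, 147, 151.
Count below 133: L = 5; count equal: E = 1; n = 13.
Percentile rank = 100·(5 + 0.5·1)/13 = 100·5.5/13 = 42.31.

42.3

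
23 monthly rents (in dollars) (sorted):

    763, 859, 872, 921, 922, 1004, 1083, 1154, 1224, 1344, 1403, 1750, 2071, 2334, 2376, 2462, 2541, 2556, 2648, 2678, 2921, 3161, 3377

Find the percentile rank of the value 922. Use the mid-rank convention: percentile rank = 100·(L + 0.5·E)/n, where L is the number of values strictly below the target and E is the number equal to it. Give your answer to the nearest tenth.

19.6

Count below 922: L = 4; count equal: E = 1; n = 23.
Percentile rank = 100·(4 + 0.5·1)/23 = 100·4.5/23 = 19.57.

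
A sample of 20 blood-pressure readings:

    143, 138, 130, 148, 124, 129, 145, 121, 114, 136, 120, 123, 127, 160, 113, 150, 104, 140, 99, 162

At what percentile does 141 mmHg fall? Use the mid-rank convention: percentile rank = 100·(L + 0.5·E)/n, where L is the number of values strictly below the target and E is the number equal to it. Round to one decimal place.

Sorted: 99, 104, 113, 114, 120, 121, 123, 124, 127, 129, 130, 136, 138, 140, 143, 145, 148, 150, 160, 162.
Count below 141: L = 14; count equal: E = 0; n = 20.
Percentile rank = 100·(14 + 0.5·0)/20 = 100·14/20 = 70.

70.0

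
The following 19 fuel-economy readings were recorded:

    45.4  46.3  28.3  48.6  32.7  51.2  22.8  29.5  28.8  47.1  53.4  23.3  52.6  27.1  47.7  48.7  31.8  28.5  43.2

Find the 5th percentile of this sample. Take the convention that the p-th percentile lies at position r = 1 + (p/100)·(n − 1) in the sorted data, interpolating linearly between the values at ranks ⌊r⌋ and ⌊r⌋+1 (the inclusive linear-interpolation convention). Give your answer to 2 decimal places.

Sorted: 22.8, 23.3, 27.1, 28.3, 28.5, 28.8, 29.5, 31.8, 32.7, 43.2, 45.4, 46.3, 47.1, 47.7, 48.6, 48.7, 51.2, 52.6, 53.4.
n = 19.
r = 1 + (5/100)·(19 − 1) = 1 + 0.9 = 1.9.
Rank 1 is 22.8 and rank 2 is 23.3.
Interpolate: 22.8 + 0.9·(23.3 − 22.8) = 22.8 + 0.9·0.5 = 23.25.

23.25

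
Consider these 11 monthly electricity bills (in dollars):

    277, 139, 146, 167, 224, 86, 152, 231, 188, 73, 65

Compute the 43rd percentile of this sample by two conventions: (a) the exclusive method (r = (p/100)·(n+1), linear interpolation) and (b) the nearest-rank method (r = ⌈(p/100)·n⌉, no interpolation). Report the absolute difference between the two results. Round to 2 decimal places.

Sorted: 65, 73, 86, 139, 146, 152, 167, 188, 224, 231, 277.
n = 11.
(a) r = 5.16; between ranks 5 (146) and 6 (152): 146.96.
(b) the nearest-rank method: rank 5 → 146.
|146.96 − 146| = 0.96.

0.96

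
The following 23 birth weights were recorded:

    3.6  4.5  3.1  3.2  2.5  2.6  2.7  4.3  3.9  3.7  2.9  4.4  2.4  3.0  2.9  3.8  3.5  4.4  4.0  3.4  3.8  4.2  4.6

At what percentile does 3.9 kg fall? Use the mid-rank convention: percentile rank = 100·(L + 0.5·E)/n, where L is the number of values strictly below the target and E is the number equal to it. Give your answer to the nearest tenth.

Sorted: 2.4, 2.5, 2.6, 2.7, 2.9, 2.9, 3.0, 3.1, 3.2, 3.4, 3.5, 3.6, 3.7, 3.8, 3.8, 3.9, 4.0, 4.2, 4.3, 4.4, 4.4, 4.5, 4.6.
Count below 3.9: L = 15; count equal: E = 1; n = 23.
Percentile rank = 100·(15 + 0.5·1)/23 = 100·15.5/23 = 67.39.

67.4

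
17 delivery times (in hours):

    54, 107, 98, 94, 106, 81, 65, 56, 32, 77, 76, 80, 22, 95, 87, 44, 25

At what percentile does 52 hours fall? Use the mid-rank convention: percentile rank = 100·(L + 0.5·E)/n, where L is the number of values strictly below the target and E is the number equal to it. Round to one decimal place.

Sorted: 22, 25, 32, 44, 54, 56, 65, 76, 77, 80, 81, 87, 94, 95, 98, 106, 107.
Count below 52: L = 4; count equal: E = 0; n = 17.
Percentile rank = 100·(4 + 0.5·0)/17 = 100·4/17 = 23.53.

23.5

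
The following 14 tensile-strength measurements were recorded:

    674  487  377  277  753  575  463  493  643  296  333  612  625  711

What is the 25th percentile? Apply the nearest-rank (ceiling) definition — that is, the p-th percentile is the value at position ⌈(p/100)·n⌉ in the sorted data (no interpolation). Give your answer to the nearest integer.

Sorted: 277, 296, 333, 377, 463, 487, 493, 575, 612, 625, 643, 674, 711, 753.
n = 14.
Position = ⌈25/100 · 14⌉ = ⌈3.5⌉ = 4.
The value at rank 4 is 377.

377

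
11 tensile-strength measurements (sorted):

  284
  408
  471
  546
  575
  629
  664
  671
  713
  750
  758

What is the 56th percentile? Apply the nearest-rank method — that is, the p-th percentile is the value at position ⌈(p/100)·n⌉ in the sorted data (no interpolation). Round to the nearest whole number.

664

n = 11.
Position = ⌈56/100 · 11⌉ = ⌈6.16⌉ = 7.
The value at rank 7 is 664.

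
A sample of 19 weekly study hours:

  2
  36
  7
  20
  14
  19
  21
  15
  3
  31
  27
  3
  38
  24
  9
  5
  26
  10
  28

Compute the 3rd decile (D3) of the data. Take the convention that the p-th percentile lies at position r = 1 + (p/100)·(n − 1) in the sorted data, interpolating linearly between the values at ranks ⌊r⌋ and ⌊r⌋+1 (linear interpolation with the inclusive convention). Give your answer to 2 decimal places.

9.40

Sorted: 2, 3, 3, 5, 7, 9, 10, 14, 15, 19, 20, 21, 24, 26, 27, 28, 31, 36, 38.
n = 19.
r = 1 + (30/100)·(19 − 1) = 1 + 5.4 = 6.4.
Rank 6 is 9 and rank 7 is 10.
Interpolate: 9 + 0.4·(10 − 9) = 9 + 0.4·1 = 9.4.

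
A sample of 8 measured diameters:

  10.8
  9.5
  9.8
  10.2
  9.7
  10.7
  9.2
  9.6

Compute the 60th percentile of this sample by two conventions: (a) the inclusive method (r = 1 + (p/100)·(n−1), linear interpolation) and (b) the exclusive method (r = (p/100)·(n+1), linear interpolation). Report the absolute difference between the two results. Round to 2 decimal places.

Sorted: 9.2, 9.5, 9.6, 9.7, 9.8, 10.2, 10.7, 10.8.
n = 8.
(a) r = 5.2; between ranks 5 (9.8) and 6 (10.2): 9.88.
(b) r = 5.4; between ranks 5 (9.8) and 6 (10.2): 9.96.
|9.88 − 9.96| = 0.08.

0.08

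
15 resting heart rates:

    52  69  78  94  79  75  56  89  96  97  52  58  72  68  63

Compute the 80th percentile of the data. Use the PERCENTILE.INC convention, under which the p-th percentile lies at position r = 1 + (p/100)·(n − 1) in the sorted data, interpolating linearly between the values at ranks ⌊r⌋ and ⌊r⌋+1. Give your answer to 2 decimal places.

Sorted: 52, 52, 56, 58, 63, 68, 69, 72, 75, 78, 79, 89, 94, 96, 97.
n = 15.
r = 1 + (80/100)·(15 − 1) = 1 + 11.2 = 12.2.
Rank 12 is 89 and rank 13 is 94.
Interpolate: 89 + 0.2·(94 − 89) = 89 + 0.2·5 = 90.

90.00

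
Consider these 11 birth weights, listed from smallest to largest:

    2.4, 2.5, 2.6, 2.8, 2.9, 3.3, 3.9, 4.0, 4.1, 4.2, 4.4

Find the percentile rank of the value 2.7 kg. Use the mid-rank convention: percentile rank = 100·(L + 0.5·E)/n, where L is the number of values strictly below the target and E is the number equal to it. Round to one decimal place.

27.3

Count below 2.7: L = 3; count equal: E = 0; n = 11.
Percentile rank = 100·(3 + 0.5·0)/11 = 100·3/11 = 27.27.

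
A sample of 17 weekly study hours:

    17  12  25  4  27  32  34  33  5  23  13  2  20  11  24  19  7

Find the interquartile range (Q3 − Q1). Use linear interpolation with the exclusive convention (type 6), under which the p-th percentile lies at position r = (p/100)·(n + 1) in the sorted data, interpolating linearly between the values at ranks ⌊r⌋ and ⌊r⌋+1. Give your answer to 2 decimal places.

17.00

Sorted: 2, 4, 5, 7, 11, 12, 13, 17, 19, 20, 23, 24, 25, 27, 32, 33, 34.
n = 17.
P25: r = 4.5; ranks 4–5 are 7, 11; interpolating gives 9.
P75: r = 13.5; ranks 13–14 are 25, 27; interpolating gives 26.
Difference: 26 − 9 = 17.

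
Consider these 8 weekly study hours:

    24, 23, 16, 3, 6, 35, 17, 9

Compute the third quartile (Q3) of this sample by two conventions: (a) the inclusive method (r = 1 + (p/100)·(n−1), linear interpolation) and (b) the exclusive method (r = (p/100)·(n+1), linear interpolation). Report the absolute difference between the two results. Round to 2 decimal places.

Sorted: 3, 6, 9, 16, 17, 23, 24, 35.
n = 8.
(a) r = 6.25; between ranks 6 (23) and 7 (24): 23.25.
(b) r = 6.75; between ranks 6 (23) and 7 (24): 23.75.
|23.25 − 23.75| = 0.5.

0.50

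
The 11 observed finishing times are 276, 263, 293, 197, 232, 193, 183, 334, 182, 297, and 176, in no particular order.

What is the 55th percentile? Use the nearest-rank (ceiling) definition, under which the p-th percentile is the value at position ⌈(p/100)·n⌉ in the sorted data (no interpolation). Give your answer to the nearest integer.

Sorted: 176, 182, 183, 193, 197, 232, 263, 276, 293, 297, 334.
n = 11.
Position = ⌈55/100 · 11⌉ = ⌈6.05⌉ = 7.
The value at rank 7 is 263.

263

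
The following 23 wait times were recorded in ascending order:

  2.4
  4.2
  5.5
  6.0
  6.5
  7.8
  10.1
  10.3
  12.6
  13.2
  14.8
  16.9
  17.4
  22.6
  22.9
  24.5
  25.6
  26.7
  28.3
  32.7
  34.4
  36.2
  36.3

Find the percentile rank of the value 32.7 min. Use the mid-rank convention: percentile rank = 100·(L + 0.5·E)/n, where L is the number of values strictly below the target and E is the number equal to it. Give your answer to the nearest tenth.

84.8

Count below 32.7: L = 19; count equal: E = 1; n = 23.
Percentile rank = 100·(19 + 0.5·1)/23 = 100·19.5/23 = 84.78.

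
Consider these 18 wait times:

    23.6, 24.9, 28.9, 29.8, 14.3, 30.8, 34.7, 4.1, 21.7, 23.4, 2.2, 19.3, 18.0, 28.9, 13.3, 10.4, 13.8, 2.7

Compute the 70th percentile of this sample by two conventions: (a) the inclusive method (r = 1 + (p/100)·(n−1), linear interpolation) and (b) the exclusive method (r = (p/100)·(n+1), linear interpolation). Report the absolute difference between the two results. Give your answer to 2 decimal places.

Sorted: 2.2, 2.7, 4.1, 10.4, 13.3, 13.8, 14.3, 18.0, 19.3, 21.7, 23.4, 23.6, 24.9, 28.9, 28.9, 29.8, 30.8, 34.7.
n = 18.
(a) r = 12.9; between ranks 12 (23.6) and 13 (24.9): 24.77.
(b) r = 13.3; between ranks 13 (24.9) and 14 (28.9): 26.1.
|24.77 − 26.1| = 1.33.

1.33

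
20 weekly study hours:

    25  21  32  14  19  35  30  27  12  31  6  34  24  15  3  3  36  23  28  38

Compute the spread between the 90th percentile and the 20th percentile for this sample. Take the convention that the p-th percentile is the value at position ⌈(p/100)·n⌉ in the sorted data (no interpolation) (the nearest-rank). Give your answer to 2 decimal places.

23.00

Sorted: 3, 3, 6, 12, 14, 15, 19, 21, 23, 24, 25, 27, 28, 30, 31, 32, 34, 35, 36, 38.
n = 20.
P20: rank ⌈20/100·20⌉ = 4 → 12.
P90: rank ⌈90/100·20⌉ = 18 → 35.
Difference: 35 − 12 = 23.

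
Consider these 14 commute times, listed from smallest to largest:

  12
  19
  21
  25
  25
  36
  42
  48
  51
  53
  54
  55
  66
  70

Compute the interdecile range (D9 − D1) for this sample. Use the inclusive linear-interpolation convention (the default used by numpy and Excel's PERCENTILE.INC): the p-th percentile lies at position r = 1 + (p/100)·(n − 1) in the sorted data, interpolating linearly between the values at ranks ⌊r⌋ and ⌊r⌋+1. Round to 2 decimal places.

43.10

n = 14.
P10: r = 2.3; ranks 2–3 are 19, 21; interpolating gives 19.6.
P90: r = 12.7; ranks 12–13 are 55, 66; interpolating gives 62.7.
Difference: 62.7 − 19.6 = 43.1.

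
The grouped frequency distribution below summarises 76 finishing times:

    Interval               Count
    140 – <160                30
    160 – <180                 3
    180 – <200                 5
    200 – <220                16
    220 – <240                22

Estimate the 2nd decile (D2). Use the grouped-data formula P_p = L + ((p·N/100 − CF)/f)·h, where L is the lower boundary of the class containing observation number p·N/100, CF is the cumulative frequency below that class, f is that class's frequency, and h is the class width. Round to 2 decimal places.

N = 76; target position k = 20/100 · 76 = 15.2.
Cumulative frequencies: 30, 33, 38, 54, 76.
Observation 15.2 falls in the class 140 – <160.
L = 140, CF = 0, f = 30, h = 20.
P20 = 140 + ((15.2 − 0)/30)·20 = 140 + 10.1333 = 150.133.

150.13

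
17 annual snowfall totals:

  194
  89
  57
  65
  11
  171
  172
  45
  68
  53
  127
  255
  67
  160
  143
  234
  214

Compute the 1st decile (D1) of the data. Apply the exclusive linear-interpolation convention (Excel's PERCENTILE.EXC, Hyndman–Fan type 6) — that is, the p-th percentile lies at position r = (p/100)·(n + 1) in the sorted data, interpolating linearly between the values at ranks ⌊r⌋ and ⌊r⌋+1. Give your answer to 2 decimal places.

38.20

Sorted: 11, 45, 53, 57, 65, 67, 68, 89, 127, 143, 160, 171, 172, 194, 214, 234, 255.
n = 17.
r = (10/100)·(17 + 1) = 1.8.
Rank 1 is 11 and rank 2 is 45.
Interpolate: 11 + 0.8·(45 − 11) = 11 + 0.8·34 = 38.2.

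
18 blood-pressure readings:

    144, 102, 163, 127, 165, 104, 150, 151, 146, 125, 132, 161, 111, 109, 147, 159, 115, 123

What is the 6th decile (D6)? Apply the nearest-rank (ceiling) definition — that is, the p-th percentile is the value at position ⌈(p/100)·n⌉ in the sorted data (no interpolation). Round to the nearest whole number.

Sorted: 102, 104, 109, 111, 115, 123, 125, 127, 132, 144, 146, 147, 150, 151, 159, 161, 163, 165.
n = 18.
Position = ⌈60/100 · 18⌉ = ⌈10.8⌉ = 11.
The value at rank 11 is 146.

146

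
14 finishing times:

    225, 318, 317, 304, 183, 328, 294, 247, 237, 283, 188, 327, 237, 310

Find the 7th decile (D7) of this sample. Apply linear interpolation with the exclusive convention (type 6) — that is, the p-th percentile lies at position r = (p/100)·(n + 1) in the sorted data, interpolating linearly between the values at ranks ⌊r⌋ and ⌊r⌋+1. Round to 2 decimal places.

313.50

Sorted: 183, 188, 225, 237, 237, 247, 283, 294, 304, 310, 317, 318, 327, 328.
n = 14.
r = (70/100)·(14 + 1) = 10.5.
Rank 10 is 310 and rank 11 is 317.
Interpolate: 310 + 0.5·(317 − 310) = 310 + 0.5·7 = 313.5.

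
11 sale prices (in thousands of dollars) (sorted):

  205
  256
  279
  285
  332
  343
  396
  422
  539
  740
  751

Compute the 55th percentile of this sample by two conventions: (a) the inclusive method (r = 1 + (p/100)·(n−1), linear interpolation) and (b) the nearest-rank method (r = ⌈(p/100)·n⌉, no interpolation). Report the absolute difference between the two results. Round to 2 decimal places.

26.50

n = 11.
(a) r = 6.5; between ranks 6 (343) and 7 (396): 369.5.
(b) the nearest-rank method: rank 7 → 396.
|369.5 − 396| = 26.5.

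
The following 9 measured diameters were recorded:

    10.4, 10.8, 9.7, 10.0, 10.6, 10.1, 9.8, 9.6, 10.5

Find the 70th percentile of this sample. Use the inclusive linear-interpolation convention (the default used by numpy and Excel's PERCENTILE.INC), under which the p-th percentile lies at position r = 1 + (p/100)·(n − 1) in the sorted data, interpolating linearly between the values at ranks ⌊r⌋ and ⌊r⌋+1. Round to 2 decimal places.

Sorted: 9.6, 9.7, 9.8, 10.0, 10.1, 10.4, 10.5, 10.6, 10.8.
n = 9.
r = 1 + (70/100)·(9 − 1) = 1 + 5.6 = 6.6.
Rank 6 is 10.4 and rank 7 is 10.5.
Interpolate: 10.4 + 0.6·(10.5 − 10.4) = 10.4 + 0.6·0.1 = 10.46.

10.46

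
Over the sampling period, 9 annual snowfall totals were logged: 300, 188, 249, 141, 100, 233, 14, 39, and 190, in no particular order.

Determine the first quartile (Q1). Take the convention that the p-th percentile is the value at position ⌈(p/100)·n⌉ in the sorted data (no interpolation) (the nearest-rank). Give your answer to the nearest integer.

100

Sorted: 14, 39, 100, 141, 188, 190, 233, 249, 300.
n = 9.
Position = ⌈25/100 · 9⌉ = ⌈2.25⌉ = 3.
The value at rank 3 is 100.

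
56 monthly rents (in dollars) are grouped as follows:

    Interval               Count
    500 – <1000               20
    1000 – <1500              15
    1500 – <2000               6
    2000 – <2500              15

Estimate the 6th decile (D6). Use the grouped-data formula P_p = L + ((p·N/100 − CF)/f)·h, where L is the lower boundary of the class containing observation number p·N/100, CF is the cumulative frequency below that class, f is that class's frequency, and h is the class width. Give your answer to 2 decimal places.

1453.33

N = 56; target position k = 60/100 · 56 = 33.6.
Cumulative frequencies: 20, 35, 41, 56.
Observation 33.6 falls in the class 1000 – <1500.
L = 1000, CF = 20, f = 15, h = 500.
P60 = 1000 + ((33.6 − 20)/15)·500 = 1000 + 453.333 = 1453.33.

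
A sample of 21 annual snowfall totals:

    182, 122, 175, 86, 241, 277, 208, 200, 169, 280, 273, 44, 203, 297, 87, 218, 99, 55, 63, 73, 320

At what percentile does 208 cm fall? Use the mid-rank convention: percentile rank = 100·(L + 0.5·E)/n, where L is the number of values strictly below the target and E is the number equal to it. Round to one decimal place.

64.3

Sorted: 44, 55, 63, 73, 86, 87, 99, 122, 169, 175, 182, 200, 203, 208, 218, 241, 273, 277, 280, 297, 320.
Count below 208: L = 13; count equal: E = 1; n = 21.
Percentile rank = 100·(13 + 0.5·1)/21 = 100·13.5/21 = 64.29.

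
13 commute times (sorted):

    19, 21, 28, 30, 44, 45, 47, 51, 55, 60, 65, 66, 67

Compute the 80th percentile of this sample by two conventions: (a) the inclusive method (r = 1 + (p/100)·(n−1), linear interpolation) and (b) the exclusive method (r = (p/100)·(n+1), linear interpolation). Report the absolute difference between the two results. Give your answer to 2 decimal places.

n = 13.
(a) r = 10.6; between ranks 10 (60) and 11 (65): 63.
(b) r = 11.2; between ranks 11 (65) and 12 (66): 65.2.
|63 − 65.2| = 2.2.

2.20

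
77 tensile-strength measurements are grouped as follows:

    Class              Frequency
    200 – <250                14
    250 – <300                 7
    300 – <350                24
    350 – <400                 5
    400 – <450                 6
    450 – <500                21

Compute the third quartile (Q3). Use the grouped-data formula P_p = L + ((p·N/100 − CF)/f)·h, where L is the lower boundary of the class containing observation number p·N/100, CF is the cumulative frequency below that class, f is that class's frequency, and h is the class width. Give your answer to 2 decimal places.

N = 77; target position k = 75/100 · 77 = 57.75.
Cumulative frequencies: 14, 21, 45, 50, 56, 77.
Observation 57.75 falls in the class 450 – <500.
L = 450, CF = 56, f = 21, h = 50.
P75 = 450 + ((57.75 − 56)/21)·50 = 450 + 4.16667 = 454.167.

454.17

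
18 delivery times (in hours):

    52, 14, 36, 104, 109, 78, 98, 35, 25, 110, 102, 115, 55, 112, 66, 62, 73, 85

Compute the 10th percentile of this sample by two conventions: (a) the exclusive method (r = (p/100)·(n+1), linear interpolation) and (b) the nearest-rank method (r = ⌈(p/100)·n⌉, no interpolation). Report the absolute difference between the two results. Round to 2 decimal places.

Sorted: 14, 25, 35, 36, 52, 55, 62, 66, 73, 78, 85, 98, 102, 104, 109, 110, 112, 115.
n = 18.
(a) r = 1.9; between ranks 1 (14) and 2 (25): 23.9.
(b) the nearest-rank method: rank 2 → 25.
|23.9 − 25| = 1.1.

1.10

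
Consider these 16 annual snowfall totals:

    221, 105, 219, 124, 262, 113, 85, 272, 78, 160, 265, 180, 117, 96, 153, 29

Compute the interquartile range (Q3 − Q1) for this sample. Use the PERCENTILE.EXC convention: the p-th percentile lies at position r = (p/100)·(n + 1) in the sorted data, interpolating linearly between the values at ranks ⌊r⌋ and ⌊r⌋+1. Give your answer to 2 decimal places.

Sorted: 29, 78, 85, 96, 105, 113, 117, 124, 153, 160, 180, 219, 221, 262, 265, 272.
n = 16.
P25: r = 4.25; ranks 4–5 are 96, 105; interpolating gives 98.25.
P75: r = 12.75; ranks 12–13 are 219, 221; interpolating gives 220.5.
Difference: 220.5 − 98.25 = 122.25.

122.25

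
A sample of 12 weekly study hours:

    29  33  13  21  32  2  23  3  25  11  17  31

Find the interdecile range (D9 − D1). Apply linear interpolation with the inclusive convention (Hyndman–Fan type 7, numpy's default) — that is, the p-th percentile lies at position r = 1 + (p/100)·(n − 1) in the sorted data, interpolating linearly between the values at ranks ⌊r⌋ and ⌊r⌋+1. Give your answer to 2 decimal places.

28.10

Sorted: 2, 3, 11, 13, 17, 21, 23, 25, 29, 31, 32, 33.
n = 12.
P10: r = 2.1; ranks 2–3 are 3, 11; interpolating gives 3.8.
P90: r = 10.9; ranks 10–11 are 31, 32; interpolating gives 31.9.
Difference: 31.9 − 3.8 = 28.1.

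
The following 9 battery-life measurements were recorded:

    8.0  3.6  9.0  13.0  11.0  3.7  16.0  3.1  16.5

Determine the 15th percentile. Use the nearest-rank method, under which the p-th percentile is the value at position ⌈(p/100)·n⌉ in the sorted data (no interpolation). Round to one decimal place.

3.6

Sorted: 3.1, 3.6, 3.7, 8.0, 9.0, 11.0, 13.0, 16.0, 16.5.
n = 9.
Position = ⌈15/100 · 9⌉ = ⌈1.35⌉ = 2.
The value at rank 2 is 3.6.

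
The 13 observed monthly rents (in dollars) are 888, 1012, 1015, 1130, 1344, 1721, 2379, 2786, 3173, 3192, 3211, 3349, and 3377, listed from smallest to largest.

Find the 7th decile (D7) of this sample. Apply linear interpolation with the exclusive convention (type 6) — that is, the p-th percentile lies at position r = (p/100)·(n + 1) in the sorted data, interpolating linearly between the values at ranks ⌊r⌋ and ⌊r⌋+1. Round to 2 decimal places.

n = 13.
r = (70/100)·(13 + 1) = 9.8.
Rank 9 is 3173 and rank 10 is 3192.
Interpolate: 3173 + 0.8·(3192 − 3173) = 3173 + 0.8·19 = 3188.2.

3188.20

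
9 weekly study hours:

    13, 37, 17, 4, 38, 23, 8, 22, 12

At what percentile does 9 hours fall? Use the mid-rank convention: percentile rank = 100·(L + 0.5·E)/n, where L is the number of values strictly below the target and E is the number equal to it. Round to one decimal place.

Sorted: 4, 8, 12, 13, 17, 22, 23, 37, 38.
Count below 9: L = 2; count equal: E = 0; n = 9.
Percentile rank = 100·(2 + 0.5·0)/9 = 100·2/9 = 22.22.

22.2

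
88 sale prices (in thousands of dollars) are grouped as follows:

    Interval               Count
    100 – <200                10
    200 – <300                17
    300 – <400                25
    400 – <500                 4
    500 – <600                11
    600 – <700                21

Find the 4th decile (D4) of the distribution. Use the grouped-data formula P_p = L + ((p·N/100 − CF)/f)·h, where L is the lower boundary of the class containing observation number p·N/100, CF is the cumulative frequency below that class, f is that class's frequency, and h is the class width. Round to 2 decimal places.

N = 88; target position k = 40/100 · 88 = 35.2.
Cumulative frequencies: 10, 27, 52, 56, 67, 88.
Observation 35.2 falls in the class 300 – <400.
L = 300, CF = 27, f = 25, h = 100.
P40 = 300 + ((35.2 − 27)/25)·100 = 300 + 32.8 = 332.8.

332.80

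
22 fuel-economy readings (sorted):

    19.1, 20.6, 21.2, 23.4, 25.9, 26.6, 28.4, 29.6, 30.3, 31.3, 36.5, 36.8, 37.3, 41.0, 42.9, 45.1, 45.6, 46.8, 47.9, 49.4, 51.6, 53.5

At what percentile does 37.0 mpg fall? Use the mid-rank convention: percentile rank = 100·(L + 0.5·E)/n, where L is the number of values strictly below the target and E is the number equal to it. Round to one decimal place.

54.5

Count below 37.0: L = 12; count equal: E = 0; n = 22.
Percentile rank = 100·(12 + 0.5·0)/22 = 100·12/22 = 54.55.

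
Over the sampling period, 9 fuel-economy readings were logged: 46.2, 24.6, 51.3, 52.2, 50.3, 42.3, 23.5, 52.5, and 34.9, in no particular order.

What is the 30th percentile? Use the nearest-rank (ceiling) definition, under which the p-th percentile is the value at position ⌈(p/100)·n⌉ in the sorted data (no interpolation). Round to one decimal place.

Sorted: 23.5, 24.6, 34.9, 42.3, 46.2, 50.3, 51.3, 52.2, 52.5.
n = 9.
Position = ⌈30/100 · 9⌉ = ⌈2.7⌉ = 3.
The value at rank 3 is 34.9.

34.9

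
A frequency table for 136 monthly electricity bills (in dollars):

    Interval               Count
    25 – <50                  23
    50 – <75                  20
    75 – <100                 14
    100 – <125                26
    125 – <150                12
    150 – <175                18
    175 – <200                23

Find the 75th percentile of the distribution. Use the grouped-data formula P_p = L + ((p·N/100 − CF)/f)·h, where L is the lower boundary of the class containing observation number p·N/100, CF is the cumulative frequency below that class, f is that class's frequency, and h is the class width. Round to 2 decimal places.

N = 136; target position k = 75/100 · 136 = 102.
Cumulative frequencies: 23, 43, 57, 83, 95, 113, 136.
Observation 102 falls in the class 150 – <175.
L = 150, CF = 95, f = 18, h = 25.
P75 = 150 + ((102 − 95)/18)·25 = 150 + 9.72222 = 159.722.

159.72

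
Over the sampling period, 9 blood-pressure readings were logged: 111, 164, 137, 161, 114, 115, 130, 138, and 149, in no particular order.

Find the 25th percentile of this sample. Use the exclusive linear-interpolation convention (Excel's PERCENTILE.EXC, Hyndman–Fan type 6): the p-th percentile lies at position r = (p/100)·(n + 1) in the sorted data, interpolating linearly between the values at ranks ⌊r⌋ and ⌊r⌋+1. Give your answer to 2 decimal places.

114.50

Sorted: 111, 114, 115, 130, 137, 138, 149, 161, 164.
n = 9.
r = (25/100)·(9 + 1) = 2.5.
Rank 2 is 114 and rank 3 is 115.
Interpolate: 114 + 0.5·(115 − 114) = 114 + 0.5·1 = 114.5.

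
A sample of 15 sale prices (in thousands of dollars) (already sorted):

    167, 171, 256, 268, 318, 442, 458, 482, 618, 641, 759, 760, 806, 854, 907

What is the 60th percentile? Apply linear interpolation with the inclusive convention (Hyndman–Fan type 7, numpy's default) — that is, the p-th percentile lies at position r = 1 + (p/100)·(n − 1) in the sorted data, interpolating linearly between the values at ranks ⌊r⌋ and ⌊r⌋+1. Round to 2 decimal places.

627.20

n = 15.
r = 1 + (60/100)·(15 − 1) = 1 + 8.4 = 9.4.
Rank 9 is 618 and rank 10 is 641.
Interpolate: 618 + 0.4·(641 − 618) = 618 + 0.4·23 = 627.2.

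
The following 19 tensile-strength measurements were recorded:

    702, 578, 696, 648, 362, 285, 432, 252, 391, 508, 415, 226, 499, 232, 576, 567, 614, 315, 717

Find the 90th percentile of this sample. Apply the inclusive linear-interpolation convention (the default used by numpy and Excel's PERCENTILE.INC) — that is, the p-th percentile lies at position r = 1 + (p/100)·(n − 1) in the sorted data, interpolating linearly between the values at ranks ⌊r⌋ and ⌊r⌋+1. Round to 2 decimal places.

697.20

Sorted: 226, 232, 252, 285, 315, 362, 391, 415, 432, 499, 508, 567, 576, 578, 614, 648, 696, 702, 717.
n = 19.
r = 1 + (90/100)·(19 − 1) = 1 + 16.2 = 17.2.
Rank 17 is 696 and rank 18 is 702.
Interpolate: 696 + 0.2·(702 − 696) = 696 + 0.2·6 = 697.2.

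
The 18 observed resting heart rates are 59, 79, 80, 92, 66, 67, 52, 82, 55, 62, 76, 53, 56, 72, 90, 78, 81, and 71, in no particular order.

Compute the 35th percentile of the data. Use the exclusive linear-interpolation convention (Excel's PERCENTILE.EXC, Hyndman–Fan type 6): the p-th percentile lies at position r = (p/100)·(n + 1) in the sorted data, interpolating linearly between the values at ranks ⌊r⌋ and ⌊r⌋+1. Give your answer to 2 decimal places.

64.60

Sorted: 52, 53, 55, 56, 59, 62, 66, 67, 71, 72, 76, 78, 79, 80, 81, 82, 90, 92.
n = 18.
r = (35/100)·(18 + 1) = 6.65.
Rank 6 is 62 and rank 7 is 66.
Interpolate: 62 + 0.65·(66 − 62) = 62 + 0.65·4 = 64.6.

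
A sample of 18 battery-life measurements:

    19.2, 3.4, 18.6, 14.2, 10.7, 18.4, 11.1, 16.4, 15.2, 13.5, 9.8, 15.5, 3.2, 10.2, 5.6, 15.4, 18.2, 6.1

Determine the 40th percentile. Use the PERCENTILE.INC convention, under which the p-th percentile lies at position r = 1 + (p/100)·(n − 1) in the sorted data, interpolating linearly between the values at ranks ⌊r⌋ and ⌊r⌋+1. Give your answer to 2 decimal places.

Sorted: 3.2, 3.4, 5.6, 6.1, 9.8, 10.2, 10.7, 11.1, 13.5, 14.2, 15.2, 15.4, 15.5, 16.4, 18.2, 18.4, 18.6, 19.2.
n = 18.
r = 1 + (40/100)·(18 − 1) = 1 + 6.8 = 7.8.
Rank 7 is 10.7 and rank 8 is 11.1.
Interpolate: 10.7 + 0.8·(11.1 − 10.7) = 10.7 + 0.8·0.4 = 11.02.

11.02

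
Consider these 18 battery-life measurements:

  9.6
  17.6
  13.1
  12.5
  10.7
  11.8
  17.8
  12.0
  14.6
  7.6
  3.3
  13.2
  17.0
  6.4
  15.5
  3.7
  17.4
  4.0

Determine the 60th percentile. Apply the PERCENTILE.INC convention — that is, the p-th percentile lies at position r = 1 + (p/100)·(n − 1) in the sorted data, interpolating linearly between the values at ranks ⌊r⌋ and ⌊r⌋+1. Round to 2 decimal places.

Sorted: 3.3, 3.7, 4.0, 6.4, 7.6, 9.6, 10.7, 11.8, 12.0, 12.5, 13.1, 13.2, 14.6, 15.5, 17.0, 17.4, 17.6, 17.8.
n = 18.
r = 1 + (60/100)·(18 − 1) = 1 + 10.2 = 11.2.
Rank 11 is 13.1 and rank 12 is 13.2.
Interpolate: 13.1 + 0.2·(13.2 − 13.1) = 13.1 + 0.2·0.1 = 13.12.

13.12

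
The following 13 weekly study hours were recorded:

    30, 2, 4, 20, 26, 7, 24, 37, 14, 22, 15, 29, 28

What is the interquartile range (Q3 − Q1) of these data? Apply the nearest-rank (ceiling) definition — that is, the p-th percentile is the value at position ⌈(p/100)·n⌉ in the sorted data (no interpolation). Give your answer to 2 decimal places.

14.00

Sorted: 2, 4, 7, 14, 15, 20, 22, 24, 26, 28, 29, 30, 37.
n = 13.
P25: rank ⌈25/100·13⌉ = 4 → 14.
P75: rank ⌈75/100·13⌉ = 10 → 28.
Difference: 28 − 14 = 14.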